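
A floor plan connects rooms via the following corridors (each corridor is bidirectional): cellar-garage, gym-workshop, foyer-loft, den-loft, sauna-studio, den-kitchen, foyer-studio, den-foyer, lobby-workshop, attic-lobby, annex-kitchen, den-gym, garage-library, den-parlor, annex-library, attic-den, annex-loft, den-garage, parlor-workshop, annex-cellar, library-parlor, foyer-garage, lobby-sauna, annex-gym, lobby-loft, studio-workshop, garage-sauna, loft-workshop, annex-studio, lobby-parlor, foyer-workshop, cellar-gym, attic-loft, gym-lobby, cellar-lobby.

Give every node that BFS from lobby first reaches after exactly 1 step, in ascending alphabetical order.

attic, cellar, gym, loft, parlor, sauna, workshop

Level 0: lobby
Level 1: attic, cellar, gym, loft, parlor, sauna, workshop
Level 2: annex, den, foyer, garage, library, studio
Level 3: kitchen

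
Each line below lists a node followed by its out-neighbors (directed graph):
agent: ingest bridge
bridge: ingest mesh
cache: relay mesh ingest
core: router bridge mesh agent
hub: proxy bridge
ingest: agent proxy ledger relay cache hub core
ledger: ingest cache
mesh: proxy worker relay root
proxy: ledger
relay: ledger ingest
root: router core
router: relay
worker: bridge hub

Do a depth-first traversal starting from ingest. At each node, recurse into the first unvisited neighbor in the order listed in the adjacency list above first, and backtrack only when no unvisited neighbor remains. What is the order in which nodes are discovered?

Visit ingest
ingest → agent
agent → bridge
bridge → mesh
mesh → proxy
proxy → ledger
ledger → cache
cache → relay
mesh → worker
worker → hub
mesh → root
root → router
root → core

ingest agent bridge mesh proxy ledger cache relay worker hub root router core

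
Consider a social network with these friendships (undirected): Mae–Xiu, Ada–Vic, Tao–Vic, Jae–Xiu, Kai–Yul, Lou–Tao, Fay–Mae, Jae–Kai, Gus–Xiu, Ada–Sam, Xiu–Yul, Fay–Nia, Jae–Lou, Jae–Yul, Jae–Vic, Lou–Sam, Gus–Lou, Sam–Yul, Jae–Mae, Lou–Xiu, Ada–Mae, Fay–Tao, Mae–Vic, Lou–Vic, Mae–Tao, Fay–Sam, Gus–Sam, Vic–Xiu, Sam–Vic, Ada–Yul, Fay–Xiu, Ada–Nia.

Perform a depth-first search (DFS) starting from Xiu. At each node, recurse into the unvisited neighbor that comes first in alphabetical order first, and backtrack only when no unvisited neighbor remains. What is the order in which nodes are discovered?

Xiu Fay Mae Ada Nia Sam Gus Lou Jae Kai Yul Vic Tao

Visit Xiu
Xiu → Fay
Fay → Mae
Mae → Ada
Ada → Nia
Ada → Sam
Sam → Gus
Gus → Lou
Lou → Jae
Jae → Kai
Kai → Yul
Jae → Vic
Vic → Tao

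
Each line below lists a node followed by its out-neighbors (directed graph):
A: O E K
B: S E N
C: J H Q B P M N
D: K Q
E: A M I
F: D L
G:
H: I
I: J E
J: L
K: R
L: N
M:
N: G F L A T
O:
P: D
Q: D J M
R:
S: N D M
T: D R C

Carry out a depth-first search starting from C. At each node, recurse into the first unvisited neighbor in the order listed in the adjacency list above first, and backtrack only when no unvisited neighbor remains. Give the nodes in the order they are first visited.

Visit C
C → J
J → L
L → N
N → G
N → F
F → D
D → K
K → R
D → Q
Q → M
N → A
A → O
A → E
E → I
N → T
C → H
C → B
B → S
C → P

C, J, L, N, G, F, D, K, R, Q, M, A, O, E, I, T, H, B, S, P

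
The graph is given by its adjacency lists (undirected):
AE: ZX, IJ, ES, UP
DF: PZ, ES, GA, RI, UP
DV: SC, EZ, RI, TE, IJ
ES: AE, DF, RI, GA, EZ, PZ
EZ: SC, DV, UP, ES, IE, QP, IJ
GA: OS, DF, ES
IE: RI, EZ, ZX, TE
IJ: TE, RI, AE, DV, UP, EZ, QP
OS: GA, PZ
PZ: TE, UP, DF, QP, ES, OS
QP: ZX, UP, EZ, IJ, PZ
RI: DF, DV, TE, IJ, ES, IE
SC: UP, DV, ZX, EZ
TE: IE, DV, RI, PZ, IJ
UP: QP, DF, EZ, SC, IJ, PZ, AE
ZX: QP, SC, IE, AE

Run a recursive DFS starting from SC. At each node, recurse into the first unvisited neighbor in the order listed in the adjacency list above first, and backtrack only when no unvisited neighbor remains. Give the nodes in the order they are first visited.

Visit SC
SC → UP
UP → QP
QP → ZX
ZX → IE
IE → RI
RI → DF
DF → PZ
PZ → TE
TE → DV
DV → EZ
EZ → ES
ES → AE
AE → IJ
ES → GA
GA → OS

SC, UP, QP, ZX, IE, RI, DF, PZ, TE, DV, EZ, ES, AE, IJ, GA, OS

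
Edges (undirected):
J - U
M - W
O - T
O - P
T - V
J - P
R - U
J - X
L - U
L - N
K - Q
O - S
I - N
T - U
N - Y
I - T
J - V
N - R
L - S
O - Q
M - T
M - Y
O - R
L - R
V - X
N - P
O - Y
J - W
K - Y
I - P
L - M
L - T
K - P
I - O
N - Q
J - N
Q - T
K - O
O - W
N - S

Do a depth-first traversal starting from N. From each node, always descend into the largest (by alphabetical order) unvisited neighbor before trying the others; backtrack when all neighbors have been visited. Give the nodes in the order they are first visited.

N, Y, O, W, M, T, V, X, J, U, R, L, S, P, K, Q, I

Visit N
N → Y
Y → O
O → W
W → M
M → T
T → V
V → X
X → J
J → U
U → R
R → L
L → S
J → P
P → K
K → Q
P → I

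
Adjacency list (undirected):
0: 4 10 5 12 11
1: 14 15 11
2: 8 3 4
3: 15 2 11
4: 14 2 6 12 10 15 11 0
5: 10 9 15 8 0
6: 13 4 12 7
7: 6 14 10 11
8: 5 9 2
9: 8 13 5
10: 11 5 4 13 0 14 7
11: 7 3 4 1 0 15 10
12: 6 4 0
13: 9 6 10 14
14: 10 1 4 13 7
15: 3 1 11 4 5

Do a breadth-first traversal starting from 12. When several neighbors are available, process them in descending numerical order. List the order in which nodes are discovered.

12 → 6 → 4 → 0 → 13 → 7 → 15 → 14 → 11 → 10 → 2 → 5 → 9 → 3 → 1 → 8

Visit 12; enqueue 6, 4, 0 → queue [6, 4, 0]
Visit 6; enqueue 13, 7 → queue [4, 0, 13, 7]
Visit 4; enqueue 15, 14, 11, 10, 2 → queue [0, 13, 7, 15, 14, 11, 10, 2]
Visit 0; enqueue 5 → queue [13, 7, 15, 14, 11, 10, 2, 5]
Visit 13; enqueue 9 → queue [7, 15, 14, 11, 10, 2, 5, 9]
Visit 7 → queue [15, 14, 11, 10, 2, 5, 9]
Visit 15; enqueue 3, 1 → queue [14, 11, 10, 2, 5, 9, 3, 1]
Visit 14 → queue [11, 10, 2, 5, 9, 3, 1]
Visit 11 → queue [10, 2, 5, 9, 3, 1]
Visit 10 → queue [2, 5, 9, 3, 1]
Visit 2; enqueue 8 → queue [5, 9, 3, 1, 8]
Visit 5 → queue [9, 3, 1, 8]
Visit 9 → queue [3, 1, 8]
Visit 3 → queue [1, 8]
Visit 1 → queue [8]
Visit 8 → queue []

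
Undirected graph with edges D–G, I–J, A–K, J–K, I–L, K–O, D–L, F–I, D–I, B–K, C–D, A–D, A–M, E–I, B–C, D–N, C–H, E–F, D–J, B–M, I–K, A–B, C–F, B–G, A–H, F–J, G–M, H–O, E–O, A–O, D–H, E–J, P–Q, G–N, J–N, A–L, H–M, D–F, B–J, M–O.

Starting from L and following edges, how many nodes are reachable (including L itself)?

15

BFS from L visits: L, I, D, A, K, J, F, E, N, H, G, C, O, M, B
Reachable nodes: 15 of 17 total.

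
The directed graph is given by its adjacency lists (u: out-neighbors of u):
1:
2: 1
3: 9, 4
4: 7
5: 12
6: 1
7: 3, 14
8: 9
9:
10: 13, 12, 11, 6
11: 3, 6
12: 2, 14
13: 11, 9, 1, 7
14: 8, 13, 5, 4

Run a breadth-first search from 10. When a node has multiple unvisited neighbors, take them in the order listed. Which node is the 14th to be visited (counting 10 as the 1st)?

4

Visit 10; enqueue 13, 12, 11, 6 → queue [13, 12, 11, 6]
Visit 13; enqueue 9, 1, 7 → queue [12, 11, 6, 9, 1, 7]
Visit 12; enqueue 2, 14 → queue [11, 6, 9, 1, 7, 2, 14]
Visit 11; enqueue 3 → queue [6, 9, 1, 7, 2, 14, 3]
Visit 6 → queue [9, 1, 7, 2, 14, 3]
Visit 9 → queue [1, 7, 2, 14, 3]
Visit 1 → queue [7, 2, 14, 3]
Visit 7 → queue [2, 14, 3]
Visit 2 → queue [14, 3]
Visit 14; enqueue 8, 5, 4 → queue [3, 8, 5, 4]
Visit 3 → queue [8, 5, 4]
Visit 8 → queue [5, 4]
Visit 5 → queue [4]
Visit 4 → queue []

Visit order: 10, 13, 12, 11, 6, 9, 1, 7, 2, 14, 3, 8, 5, 4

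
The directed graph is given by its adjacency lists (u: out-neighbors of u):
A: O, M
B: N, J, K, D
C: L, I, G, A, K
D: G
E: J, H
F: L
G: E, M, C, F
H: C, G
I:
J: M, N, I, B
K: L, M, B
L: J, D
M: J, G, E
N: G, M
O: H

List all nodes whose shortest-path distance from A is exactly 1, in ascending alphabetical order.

M, O

Level 0: A
Level 1: M, O
Level 2: E, G, H, J
Level 3: B, C, F, I, N
Level 4: D, K, L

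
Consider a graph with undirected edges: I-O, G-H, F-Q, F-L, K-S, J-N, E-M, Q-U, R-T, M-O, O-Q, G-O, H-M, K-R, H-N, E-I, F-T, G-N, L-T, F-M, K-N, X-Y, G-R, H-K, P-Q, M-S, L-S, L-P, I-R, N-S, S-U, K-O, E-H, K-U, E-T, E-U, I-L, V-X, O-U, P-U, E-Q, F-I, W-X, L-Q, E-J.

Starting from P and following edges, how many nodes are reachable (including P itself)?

BFS from P visits: P, L, Q, U, F, I, S, T, E, O, K, M, R, N, H, J, G
Reachable nodes: 17 of 21 total.

17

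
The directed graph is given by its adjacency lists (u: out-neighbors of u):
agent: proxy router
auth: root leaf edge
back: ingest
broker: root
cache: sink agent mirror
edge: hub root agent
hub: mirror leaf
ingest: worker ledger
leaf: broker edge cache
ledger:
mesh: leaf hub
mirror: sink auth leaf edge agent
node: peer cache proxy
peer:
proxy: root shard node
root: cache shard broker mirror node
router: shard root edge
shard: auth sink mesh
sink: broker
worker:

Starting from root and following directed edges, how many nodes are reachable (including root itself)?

16

BFS from root visits: root, cache, shard, broker, mirror, node, sink, agent, auth, mesh, leaf, edge, peer, proxy, router, hub
Reachable nodes: 16 of 20 total.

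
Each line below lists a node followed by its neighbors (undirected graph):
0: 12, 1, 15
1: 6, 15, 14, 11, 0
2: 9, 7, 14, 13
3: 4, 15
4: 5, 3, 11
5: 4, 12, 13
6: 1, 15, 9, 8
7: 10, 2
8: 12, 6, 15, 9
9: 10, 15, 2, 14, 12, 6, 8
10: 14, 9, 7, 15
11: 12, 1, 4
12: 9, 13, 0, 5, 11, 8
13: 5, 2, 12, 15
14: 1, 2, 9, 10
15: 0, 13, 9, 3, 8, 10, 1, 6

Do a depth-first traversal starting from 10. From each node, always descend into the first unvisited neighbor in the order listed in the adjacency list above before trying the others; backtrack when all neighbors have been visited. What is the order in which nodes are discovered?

10 14 1 6 15 0 12 9 2 7 13 5 4 3 11 8

Visit 10
10 → 14
14 → 1
1 → 6
6 → 15
15 → 0
0 → 12
12 → 9
9 → 2
2 → 7
2 → 13
13 → 5
5 → 4
4 → 3
4 → 11
9 → 8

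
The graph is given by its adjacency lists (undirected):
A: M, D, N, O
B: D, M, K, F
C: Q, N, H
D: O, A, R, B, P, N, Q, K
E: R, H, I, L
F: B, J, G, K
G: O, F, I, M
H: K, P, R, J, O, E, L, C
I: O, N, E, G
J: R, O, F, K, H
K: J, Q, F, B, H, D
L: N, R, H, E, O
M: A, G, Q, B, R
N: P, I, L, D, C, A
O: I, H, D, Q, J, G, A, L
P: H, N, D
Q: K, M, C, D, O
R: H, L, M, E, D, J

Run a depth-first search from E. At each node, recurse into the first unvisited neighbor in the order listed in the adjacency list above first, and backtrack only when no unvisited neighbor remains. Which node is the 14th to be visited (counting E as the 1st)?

Visit E
E → R
R → H
H → K
K → J
J → O
O → I
I → N
N → P
P → D
D → A
A → M
M → G
G → F
F → B
M → Q
Q → C
N → L

Visit order: E, R, H, K, J, O, I, N, P, D, A, M, G, F, B, Q, C, L

F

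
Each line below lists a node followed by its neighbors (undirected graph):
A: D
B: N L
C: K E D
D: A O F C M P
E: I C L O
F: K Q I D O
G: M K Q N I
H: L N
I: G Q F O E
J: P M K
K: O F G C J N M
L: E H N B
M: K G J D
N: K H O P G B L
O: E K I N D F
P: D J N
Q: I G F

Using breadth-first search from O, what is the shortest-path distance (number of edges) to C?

Level 0: O
Level 1: D, E, F, I, K, N
Level 2: A, B, C, G, H, J, L, M, P, Q
C first appears at level 2.

2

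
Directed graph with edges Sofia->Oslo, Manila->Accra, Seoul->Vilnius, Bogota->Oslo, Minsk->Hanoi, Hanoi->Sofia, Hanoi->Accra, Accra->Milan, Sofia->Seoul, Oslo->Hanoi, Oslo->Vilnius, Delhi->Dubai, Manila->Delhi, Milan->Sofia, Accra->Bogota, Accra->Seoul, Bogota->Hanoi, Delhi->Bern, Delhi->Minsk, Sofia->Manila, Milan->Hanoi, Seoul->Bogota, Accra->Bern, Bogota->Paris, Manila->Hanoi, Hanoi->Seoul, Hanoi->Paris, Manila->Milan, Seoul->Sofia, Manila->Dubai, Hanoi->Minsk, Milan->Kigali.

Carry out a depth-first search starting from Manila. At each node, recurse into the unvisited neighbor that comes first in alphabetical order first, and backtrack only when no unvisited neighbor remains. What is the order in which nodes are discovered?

Manila -> Accra -> Bern -> Bogota -> Hanoi -> Minsk -> Paris -> Seoul -> Sofia -> Oslo -> Vilnius -> Milan -> Kigali -> Delhi -> Dubai

Visit Manila
Manila → Accra
Accra → Bern
Accra → Bogota
Bogota → Hanoi
Hanoi → Minsk
Hanoi → Paris
Hanoi → Seoul
Seoul → Sofia
Sofia → Oslo
Oslo → Vilnius
Accra → Milan
Milan → Kigali
Manila → Delhi
Delhi → Dubai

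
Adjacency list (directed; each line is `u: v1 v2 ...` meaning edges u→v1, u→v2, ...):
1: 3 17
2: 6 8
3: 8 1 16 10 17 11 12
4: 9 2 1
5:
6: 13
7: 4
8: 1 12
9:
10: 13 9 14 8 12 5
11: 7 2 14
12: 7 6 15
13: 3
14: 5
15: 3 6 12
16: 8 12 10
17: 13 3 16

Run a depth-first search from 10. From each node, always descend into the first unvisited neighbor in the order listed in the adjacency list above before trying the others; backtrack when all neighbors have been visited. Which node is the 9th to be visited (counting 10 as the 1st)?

7

Visit 10
10 → 13
13 → 3
3 → 8
8 → 1
1 → 17
17 → 16
16 → 12
12 → 7
7 → 4
4 → 9
4 → 2
2 → 6
12 → 15
3 → 11
11 → 14
14 → 5

Visit order: 10, 13, 3, 8, 1, 17, 16, 12, 7, 4, 9, 2, 6, 15, 11, 14, 5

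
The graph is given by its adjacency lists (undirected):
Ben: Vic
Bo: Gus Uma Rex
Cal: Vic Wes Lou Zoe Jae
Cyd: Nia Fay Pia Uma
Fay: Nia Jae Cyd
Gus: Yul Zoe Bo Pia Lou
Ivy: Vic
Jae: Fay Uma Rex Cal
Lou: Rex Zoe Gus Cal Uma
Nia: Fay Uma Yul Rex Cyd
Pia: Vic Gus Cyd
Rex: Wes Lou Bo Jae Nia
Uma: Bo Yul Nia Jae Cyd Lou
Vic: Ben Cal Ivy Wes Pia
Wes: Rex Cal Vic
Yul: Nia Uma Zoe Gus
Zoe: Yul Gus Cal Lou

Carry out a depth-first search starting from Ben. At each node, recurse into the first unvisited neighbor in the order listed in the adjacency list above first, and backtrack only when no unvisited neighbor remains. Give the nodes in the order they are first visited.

Visit Ben
Ben → Vic
Vic → Cal
Cal → Wes
Wes → Rex
Rex → Lou
Lou → Zoe
Zoe → Yul
Yul → Nia
Nia → Fay
Fay → Jae
Jae → Uma
Uma → Bo
Bo → Gus
Gus → Pia
Pia → Cyd
Vic → Ivy

Ben -> Vic -> Cal -> Wes -> Rex -> Lou -> Zoe -> Yul -> Nia -> Fay -> Jae -> Uma -> Bo -> Gus -> Pia -> Cyd -> Ivy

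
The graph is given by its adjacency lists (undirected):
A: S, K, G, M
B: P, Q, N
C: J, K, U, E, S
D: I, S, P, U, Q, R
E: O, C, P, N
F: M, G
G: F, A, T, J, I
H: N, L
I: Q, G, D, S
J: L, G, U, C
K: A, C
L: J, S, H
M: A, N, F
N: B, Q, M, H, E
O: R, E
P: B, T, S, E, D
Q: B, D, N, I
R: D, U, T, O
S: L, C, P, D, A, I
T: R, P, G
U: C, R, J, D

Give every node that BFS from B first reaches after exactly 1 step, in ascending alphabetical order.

Level 0: B
Level 1: N, P, Q
Level 2: D, E, H, I, M, S, T
Level 3: A, C, F, G, L, O, R, U
Level 4: J, K

N, P, Q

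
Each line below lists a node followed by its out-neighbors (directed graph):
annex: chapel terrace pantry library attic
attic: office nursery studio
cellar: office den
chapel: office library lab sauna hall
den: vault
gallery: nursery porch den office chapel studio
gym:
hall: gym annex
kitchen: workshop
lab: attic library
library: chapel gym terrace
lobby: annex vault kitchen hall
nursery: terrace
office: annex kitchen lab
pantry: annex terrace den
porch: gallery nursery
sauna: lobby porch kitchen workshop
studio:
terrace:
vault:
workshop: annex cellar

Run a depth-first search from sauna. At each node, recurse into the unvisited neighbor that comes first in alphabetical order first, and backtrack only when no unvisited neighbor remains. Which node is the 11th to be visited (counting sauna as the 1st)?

chapel

Visit sauna
sauna → kitchen
kitchen → workshop
workshop → annex
annex → attic
attic → nursery
nursery → terrace
attic → office
office → lab
lab → library
library → chapel
chapel → hall
hall → gym
attic → studio
annex → pantry
pantry → den
den → vault
workshop → cellar
sauna → lobby
sauna → porch
porch → gallery

Visit order: sauna, kitchen, workshop, annex, attic, nursery, terrace, office, lab, library, chapel, hall, gym, studio, pantry, den, vault, cellar, lobby, porch, gallery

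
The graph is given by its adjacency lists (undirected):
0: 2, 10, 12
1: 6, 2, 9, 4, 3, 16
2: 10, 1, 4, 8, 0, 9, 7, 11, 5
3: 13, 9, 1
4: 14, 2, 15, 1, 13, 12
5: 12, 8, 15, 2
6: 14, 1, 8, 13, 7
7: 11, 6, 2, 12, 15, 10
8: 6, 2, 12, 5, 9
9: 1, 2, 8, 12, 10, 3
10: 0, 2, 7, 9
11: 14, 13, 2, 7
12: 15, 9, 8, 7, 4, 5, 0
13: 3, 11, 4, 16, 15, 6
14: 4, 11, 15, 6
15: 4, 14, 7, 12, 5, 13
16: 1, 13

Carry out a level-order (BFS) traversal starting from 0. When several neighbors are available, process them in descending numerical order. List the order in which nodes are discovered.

0 → 12 → 10 → 2 → 15 → 9 → 8 → 7 → 5 → 4 → 11 → 1 → 14 → 13 → 3 → 6 → 16

Visit 0; enqueue 12, 10, 2 → queue [12, 10, 2]
Visit 12; enqueue 15, 9, 8, 7, 5, 4 → queue [10, 2, 15, 9, 8, 7, 5, 4]
Visit 10 → queue [2, 15, 9, 8, 7, 5, 4]
Visit 2; enqueue 11, 1 → queue [15, 9, 8, 7, 5, 4, 11, 1]
Visit 15; enqueue 14, 13 → queue [9, 8, 7, 5, 4, 11, 1, 14, 13]
Visit 9; enqueue 3 → queue [8, 7, 5, 4, 11, 1, 14, 13, 3]
Visit 8; enqueue 6 → queue [7, 5, 4, 11, 1, 14, 13, 3, 6]
Visit 7 → queue [5, 4, 11, 1, 14, 13, 3, 6]
Visit 5 → queue [4, 11, 1, 14, 13, 3, 6]
Visit 4 → queue [11, 1, 14, 13, 3, 6]
Visit 11 → queue [1, 14, 13, 3, 6]
Visit 1; enqueue 16 → queue [14, 13, 3, 6, 16]
Visit 14 → queue [13, 3, 6, 16]
Visit 13 → queue [3, 6, 16]
Visit 3 → queue [6, 16]
Visit 6 → queue [16]
Visit 16 → queue []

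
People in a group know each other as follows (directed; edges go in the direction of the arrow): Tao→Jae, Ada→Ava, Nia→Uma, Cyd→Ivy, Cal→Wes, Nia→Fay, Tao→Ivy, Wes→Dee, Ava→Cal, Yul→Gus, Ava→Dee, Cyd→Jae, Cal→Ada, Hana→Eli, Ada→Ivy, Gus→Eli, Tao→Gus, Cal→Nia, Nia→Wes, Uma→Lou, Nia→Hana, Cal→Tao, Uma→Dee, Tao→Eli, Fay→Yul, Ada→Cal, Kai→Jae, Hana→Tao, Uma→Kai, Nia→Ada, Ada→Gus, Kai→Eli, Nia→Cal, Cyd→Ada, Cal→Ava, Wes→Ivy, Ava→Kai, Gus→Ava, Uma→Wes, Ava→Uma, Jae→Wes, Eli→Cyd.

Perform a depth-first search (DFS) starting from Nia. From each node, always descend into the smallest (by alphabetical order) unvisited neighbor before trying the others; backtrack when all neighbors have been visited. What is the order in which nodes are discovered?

Nia -> Ada -> Ava -> Cal -> Tao -> Eli -> Cyd -> Ivy -> Jae -> Wes -> Dee -> Gus -> Kai -> Uma -> Lou -> Fay -> Yul -> Hana

Visit Nia
Nia → Ada
Ada → Ava
Ava → Cal
Cal → Tao
Tao → Eli
Eli → Cyd
Cyd → Ivy
Cyd → Jae
Jae → Wes
Wes → Dee
Tao → Gus
Ava → Kai
Ava → Uma
Uma → Lou
Nia → Fay
Fay → Yul
Nia → Hana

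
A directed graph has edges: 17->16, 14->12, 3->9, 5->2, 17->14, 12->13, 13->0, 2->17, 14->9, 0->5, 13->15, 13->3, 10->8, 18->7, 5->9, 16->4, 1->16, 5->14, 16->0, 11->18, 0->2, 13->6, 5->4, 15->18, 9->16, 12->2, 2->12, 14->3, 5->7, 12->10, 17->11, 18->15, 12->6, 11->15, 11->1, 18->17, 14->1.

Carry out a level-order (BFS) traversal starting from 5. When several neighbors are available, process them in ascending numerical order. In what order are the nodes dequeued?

Visit 5; enqueue 2, 4, 7, 9, 14 → queue [2, 4, 7, 9, 14]
Visit 2; enqueue 12, 17 → queue [4, 7, 9, 14, 12, 17]
Visit 4 → queue [7, 9, 14, 12, 17]
Visit 7 → queue [9, 14, 12, 17]
Visit 9; enqueue 16 → queue [14, 12, 17, 16]
Visit 14; enqueue 1, 3 → queue [12, 17, 16, 1, 3]
Visit 12; enqueue 6, 10, 13 → queue [17, 16, 1, 3, 6, 10, 13]
Visit 17; enqueue 11 → queue [16, 1, 3, 6, 10, 13, 11]
Visit 16; enqueue 0 → queue [1, 3, 6, 10, 13, 11, 0]
Visit 1 → queue [3, 6, 10, 13, 11, 0]
Visit 3 → queue [6, 10, 13, 11, 0]
Visit 6 → queue [10, 13, 11, 0]
Visit 10; enqueue 8 → queue [13, 11, 0, 8]
Visit 13; enqueue 15 → queue [11, 0, 8, 15]
Visit 11; enqueue 18 → queue [0, 8, 15, 18]
Visit 0 → queue [8, 15, 18]
Visit 8 → queue [15, 18]
Visit 15 → queue [18]
Visit 18 → queue []

5, 2, 4, 7, 9, 14, 12, 17, 16, 1, 3, 6, 10, 13, 11, 0, 8, 15, 18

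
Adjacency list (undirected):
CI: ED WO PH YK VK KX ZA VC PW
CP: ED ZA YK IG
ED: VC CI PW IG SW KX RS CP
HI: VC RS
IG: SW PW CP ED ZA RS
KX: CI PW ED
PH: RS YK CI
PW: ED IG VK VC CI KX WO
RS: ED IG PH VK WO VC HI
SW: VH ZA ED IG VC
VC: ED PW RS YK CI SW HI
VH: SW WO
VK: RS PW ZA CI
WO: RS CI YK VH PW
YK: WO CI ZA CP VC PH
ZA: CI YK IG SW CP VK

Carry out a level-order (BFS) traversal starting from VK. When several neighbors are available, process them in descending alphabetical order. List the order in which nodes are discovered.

VK → ZA → RS → PW → CI → YK → SW → IG → CP → WO → VC → PH → HI → ED → KX → VH

Visit VK; enqueue ZA, RS, PW, CI → queue [ZA, RS, PW, CI]
Visit ZA; enqueue YK, SW, IG, CP → queue [RS, PW, CI, YK, SW, IG, CP]
Visit RS; enqueue WO, VC, PH, HI, ED → queue [PW, CI, YK, SW, IG, CP, WO, VC, PH, HI, ED]
Visit PW; enqueue KX → queue [CI, YK, SW, IG, CP, WO, VC, PH, HI, ED, KX]
Visit CI → queue [YK, SW, IG, CP, WO, VC, PH, HI, ED, KX]
Visit YK → queue [SW, IG, CP, WO, VC, PH, HI, ED, KX]
Visit SW; enqueue VH → queue [IG, CP, WO, VC, PH, HI, ED, KX, VH]
Visit IG → queue [CP, WO, VC, PH, HI, ED, KX, VH]
Visit CP → queue [WO, VC, PH, HI, ED, KX, VH]
Visit WO → queue [VC, PH, HI, ED, KX, VH]
Visit VC → queue [PH, HI, ED, KX, VH]
Visit PH → queue [HI, ED, KX, VH]
Visit HI → queue [ED, KX, VH]
Visit ED → queue [KX, VH]
Visit KX → queue [VH]
Visit VH → queue []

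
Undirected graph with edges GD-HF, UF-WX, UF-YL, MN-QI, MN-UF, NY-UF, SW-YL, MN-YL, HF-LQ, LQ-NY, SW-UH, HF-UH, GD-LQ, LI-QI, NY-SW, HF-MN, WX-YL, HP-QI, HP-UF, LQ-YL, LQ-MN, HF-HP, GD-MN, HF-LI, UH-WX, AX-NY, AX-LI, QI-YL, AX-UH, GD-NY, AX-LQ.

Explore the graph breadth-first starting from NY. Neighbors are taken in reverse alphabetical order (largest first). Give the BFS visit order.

Visit NY; enqueue UF, SW, LQ, GD, AX → queue [UF, SW, LQ, GD, AX]
Visit UF; enqueue YL, WX, MN, HP → queue [SW, LQ, GD, AX, YL, WX, MN, HP]
Visit SW; enqueue UH → queue [LQ, GD, AX, YL, WX, MN, HP, UH]
Visit LQ; enqueue HF → queue [GD, AX, YL, WX, MN, HP, UH, HF]
Visit GD → queue [AX, YL, WX, MN, HP, UH, HF]
Visit AX; enqueue LI → queue [YL, WX, MN, HP, UH, HF, LI]
Visit YL; enqueue QI → queue [WX, MN, HP, UH, HF, LI, QI]
Visit WX → queue [MN, HP, UH, HF, LI, QI]
Visit MN → queue [HP, UH, HF, LI, QI]
Visit HP → queue [UH, HF, LI, QI]
Visit UH → queue [HF, LI, QI]
Visit HF → queue [LI, QI]
Visit LI → queue [QI]
Visit QI → queue []

NY → UF → SW → LQ → GD → AX → YL → WX → MN → HP → UH → HF → LI → QI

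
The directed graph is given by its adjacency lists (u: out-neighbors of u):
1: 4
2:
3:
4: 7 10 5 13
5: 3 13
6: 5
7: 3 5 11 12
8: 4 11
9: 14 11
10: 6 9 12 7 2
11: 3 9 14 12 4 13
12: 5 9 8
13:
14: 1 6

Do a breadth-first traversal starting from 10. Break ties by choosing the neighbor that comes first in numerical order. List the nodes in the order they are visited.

Visit 10; enqueue 2, 6, 7, 9, 12 → queue [2, 6, 7, 9, 12]
Visit 2 → queue [6, 7, 9, 12]
Visit 6; enqueue 5 → queue [7, 9, 12, 5]
Visit 7; enqueue 3, 11 → queue [9, 12, 5, 3, 11]
Visit 9; enqueue 14 → queue [12, 5, 3, 11, 14]
Visit 12; enqueue 8 → queue [5, 3, 11, 14, 8]
Visit 5; enqueue 13 → queue [3, 11, 14, 8, 13]
Visit 3 → queue [11, 14, 8, 13]
Visit 11; enqueue 4 → queue [14, 8, 13, 4]
Visit 14; enqueue 1 → queue [8, 13, 4, 1]
Visit 8 → queue [13, 4, 1]
Visit 13 → queue [4, 1]
Visit 4 → queue [1]
Visit 1 → queue []

10 -> 2 -> 6 -> 7 -> 9 -> 12 -> 5 -> 3 -> 11 -> 14 -> 8 -> 13 -> 4 -> 1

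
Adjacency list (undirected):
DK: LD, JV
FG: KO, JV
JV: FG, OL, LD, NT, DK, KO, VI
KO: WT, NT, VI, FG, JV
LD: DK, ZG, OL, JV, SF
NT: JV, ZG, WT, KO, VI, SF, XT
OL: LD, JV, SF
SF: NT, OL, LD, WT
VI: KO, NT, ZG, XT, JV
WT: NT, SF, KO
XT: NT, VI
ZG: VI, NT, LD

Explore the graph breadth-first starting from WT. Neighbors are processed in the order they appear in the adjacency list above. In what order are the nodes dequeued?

WT -> NT -> SF -> KO -> JV -> ZG -> VI -> XT -> OL -> LD -> FG -> DK

Visit WT; enqueue NT, SF, KO → queue [NT, SF, KO]
Visit NT; enqueue JV, ZG, VI, XT → queue [SF, KO, JV, ZG, VI, XT]
Visit SF; enqueue OL, LD → queue [KO, JV, ZG, VI, XT, OL, LD]
Visit KO; enqueue FG → queue [JV, ZG, VI, XT, OL, LD, FG]
Visit JV; enqueue DK → queue [ZG, VI, XT, OL, LD, FG, DK]
Visit ZG → queue [VI, XT, OL, LD, FG, DK]
Visit VI → queue [XT, OL, LD, FG, DK]
Visit XT → queue [OL, LD, FG, DK]
Visit OL → queue [LD, FG, DK]
Visit LD → queue [FG, DK]
Visit FG → queue [DK]
Visit DK → queue []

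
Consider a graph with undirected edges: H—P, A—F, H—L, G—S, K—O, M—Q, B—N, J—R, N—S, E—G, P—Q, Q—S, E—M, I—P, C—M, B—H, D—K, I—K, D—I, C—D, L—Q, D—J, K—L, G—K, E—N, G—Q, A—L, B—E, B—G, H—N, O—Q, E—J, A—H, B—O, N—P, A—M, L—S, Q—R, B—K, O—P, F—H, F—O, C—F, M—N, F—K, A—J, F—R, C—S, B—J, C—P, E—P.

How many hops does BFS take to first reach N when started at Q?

Level 0: Q
Level 1: G, L, M, O, P, R, S
Level 2: A, B, C, E, F, H, I, J, K, N
Level 3: D
N first appears at level 2.

2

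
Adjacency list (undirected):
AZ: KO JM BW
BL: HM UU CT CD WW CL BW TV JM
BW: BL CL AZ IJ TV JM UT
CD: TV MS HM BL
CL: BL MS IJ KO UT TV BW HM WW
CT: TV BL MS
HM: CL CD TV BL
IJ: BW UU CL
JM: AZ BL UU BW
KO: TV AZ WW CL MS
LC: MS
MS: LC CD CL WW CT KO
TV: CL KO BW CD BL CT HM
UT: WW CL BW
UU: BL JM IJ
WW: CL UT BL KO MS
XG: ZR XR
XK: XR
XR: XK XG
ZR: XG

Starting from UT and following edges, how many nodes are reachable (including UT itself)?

BFS from UT visits: UT, BW, CL, WW, AZ, BL, IJ, JM, TV, HM, KO, MS, CD, CT, UU, LC
Reachable nodes: 16 of 20 total.

16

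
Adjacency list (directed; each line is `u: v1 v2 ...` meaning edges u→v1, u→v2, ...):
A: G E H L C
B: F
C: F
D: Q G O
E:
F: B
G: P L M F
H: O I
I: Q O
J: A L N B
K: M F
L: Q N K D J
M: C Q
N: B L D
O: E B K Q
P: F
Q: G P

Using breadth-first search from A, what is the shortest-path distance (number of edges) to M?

2

Level 0: A
Level 1: C, E, G, H, L
Level 2: D, F, I, J, K, M, N, O, P, Q
Level 3: B
M first appears at level 2.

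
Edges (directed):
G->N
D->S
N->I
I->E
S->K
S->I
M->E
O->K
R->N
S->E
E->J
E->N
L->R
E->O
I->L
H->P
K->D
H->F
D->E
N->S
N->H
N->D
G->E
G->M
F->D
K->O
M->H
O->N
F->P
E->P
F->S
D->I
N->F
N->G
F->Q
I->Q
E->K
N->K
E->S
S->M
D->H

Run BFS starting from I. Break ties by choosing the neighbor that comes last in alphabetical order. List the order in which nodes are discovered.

I → Q → L → E → R → S → P → O → N → K → J → M → H → G → F → D

Visit I; enqueue Q, L, E → queue [Q, L, E]
Visit Q → queue [L, E]
Visit L; enqueue R → queue [E, R]
Visit E; enqueue S, P, O, N, K, J → queue [R, S, P, O, N, K, J]
Visit R → queue [S, P, O, N, K, J]
Visit S; enqueue M → queue [P, O, N, K, J, M]
Visit P → queue [O, N, K, J, M]
Visit O → queue [N, K, J, M]
Visit N; enqueue H, G, F, D → queue [K, J, M, H, G, F, D]
Visit K → queue [J, M, H, G, F, D]
Visit J → queue [M, H, G, F, D]
Visit M → queue [H, G, F, D]
Visit H → queue [G, F, D]
Visit G → queue [F, D]
Visit F → queue [D]
Visit D → queue []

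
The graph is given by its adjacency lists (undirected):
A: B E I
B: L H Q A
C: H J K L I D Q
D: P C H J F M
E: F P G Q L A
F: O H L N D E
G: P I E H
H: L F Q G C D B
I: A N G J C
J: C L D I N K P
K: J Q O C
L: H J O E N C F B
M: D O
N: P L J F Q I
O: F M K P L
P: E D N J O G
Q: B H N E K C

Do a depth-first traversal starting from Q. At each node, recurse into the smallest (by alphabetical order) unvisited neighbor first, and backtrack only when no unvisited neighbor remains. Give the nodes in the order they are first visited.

Visit Q
Q → B
B → A
A → E
E → F
F → D
D → C
C → H
H → G
G → I
I → J
J → K
K → O
O → L
L → N
N → P
O → M

Q, B, A, E, F, D, C, H, G, I, J, K, O, L, N, P, M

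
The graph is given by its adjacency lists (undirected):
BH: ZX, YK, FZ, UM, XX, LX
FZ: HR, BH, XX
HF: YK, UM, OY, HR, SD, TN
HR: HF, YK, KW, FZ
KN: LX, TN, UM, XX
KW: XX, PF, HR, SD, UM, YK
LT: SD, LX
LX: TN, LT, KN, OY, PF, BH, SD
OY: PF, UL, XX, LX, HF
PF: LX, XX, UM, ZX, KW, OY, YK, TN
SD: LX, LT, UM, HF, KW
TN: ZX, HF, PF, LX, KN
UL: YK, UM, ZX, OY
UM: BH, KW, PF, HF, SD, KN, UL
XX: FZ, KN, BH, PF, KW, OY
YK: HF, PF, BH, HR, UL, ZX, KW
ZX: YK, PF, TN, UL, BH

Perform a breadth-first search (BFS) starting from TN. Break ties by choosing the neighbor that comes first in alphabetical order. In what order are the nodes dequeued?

TN → HF → KN → LX → PF → ZX → HR → OY → SD → UM → YK → XX → BH → LT → KW → UL → FZ

Visit TN; enqueue HF, KN, LX, PF, ZX → queue [HF, KN, LX, PF, ZX]
Visit HF; enqueue HR, OY, SD, UM, YK → queue [KN, LX, PF, ZX, HR, OY, SD, UM, YK]
Visit KN; enqueue XX → queue [LX, PF, ZX, HR, OY, SD, UM, YK, XX]
Visit LX; enqueue BH, LT → queue [PF, ZX, HR, OY, SD, UM, YK, XX, BH, LT]
Visit PF; enqueue KW → queue [ZX, HR, OY, SD, UM, YK, XX, BH, LT, KW]
Visit ZX; enqueue UL → queue [HR, OY, SD, UM, YK, XX, BH, LT, KW, UL]
Visit HR; enqueue FZ → queue [OY, SD, UM, YK, XX, BH, LT, KW, UL, FZ]
Visit OY → queue [SD, UM, YK, XX, BH, LT, KW, UL, FZ]
Visit SD → queue [UM, YK, XX, BH, LT, KW, UL, FZ]
Visit UM → queue [YK, XX, BH, LT, KW, UL, FZ]
Visit YK → queue [XX, BH, LT, KW, UL, FZ]
Visit XX → queue [BH, LT, KW, UL, FZ]
Visit BH → queue [LT, KW, UL, FZ]
Visit LT → queue [KW, UL, FZ]
Visit KW → queue [UL, FZ]
Visit UL → queue [FZ]
Visit FZ → queue []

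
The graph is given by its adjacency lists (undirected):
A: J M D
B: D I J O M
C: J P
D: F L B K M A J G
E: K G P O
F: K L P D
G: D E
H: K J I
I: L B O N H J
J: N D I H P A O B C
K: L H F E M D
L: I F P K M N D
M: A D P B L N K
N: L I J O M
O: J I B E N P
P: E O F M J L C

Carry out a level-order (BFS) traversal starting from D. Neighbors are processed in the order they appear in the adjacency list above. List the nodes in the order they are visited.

Visit D; enqueue F, L, B, K, M, A, J, G → queue [F, L, B, K, M, A, J, G]
Visit F; enqueue P → queue [L, B, K, M, A, J, G, P]
Visit L; enqueue I, N → queue [B, K, M, A, J, G, P, I, N]
Visit B; enqueue O → queue [K, M, A, J, G, P, I, N, O]
Visit K; enqueue H, E → queue [M, A, J, G, P, I, N, O, H, E]
Visit M → queue [A, J, G, P, I, N, O, H, E]
Visit A → queue [J, G, P, I, N, O, H, E]
Visit J; enqueue C → queue [G, P, I, N, O, H, E, C]
Visit G → queue [P, I, N, O, H, E, C]
Visit P → queue [I, N, O, H, E, C]
Visit I → queue [N, O, H, E, C]
Visit N → queue [O, H, E, C]
Visit O → queue [H, E, C]
Visit H → queue [E, C]
Visit E → queue [C]
Visit C → queue []

D -> F -> L -> B -> K -> M -> A -> J -> G -> P -> I -> N -> O -> H -> E -> C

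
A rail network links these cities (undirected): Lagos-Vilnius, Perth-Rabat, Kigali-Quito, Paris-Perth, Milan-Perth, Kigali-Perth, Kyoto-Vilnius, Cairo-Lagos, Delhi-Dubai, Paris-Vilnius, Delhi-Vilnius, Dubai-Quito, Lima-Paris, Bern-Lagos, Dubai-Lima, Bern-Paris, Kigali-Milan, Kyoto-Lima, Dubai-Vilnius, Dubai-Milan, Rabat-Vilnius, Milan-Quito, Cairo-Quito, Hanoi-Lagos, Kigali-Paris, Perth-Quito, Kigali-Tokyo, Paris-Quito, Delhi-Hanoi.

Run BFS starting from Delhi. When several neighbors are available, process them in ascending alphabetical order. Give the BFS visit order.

Visit Delhi; enqueue Dubai, Hanoi, Vilnius → queue [Dubai, Hanoi, Vilnius]
Visit Dubai; enqueue Lima, Milan, Quito → queue [Hanoi, Vilnius, Lima, Milan, Quito]
Visit Hanoi; enqueue Lagos → queue [Vilnius, Lima, Milan, Quito, Lagos]
Visit Vilnius; enqueue Kyoto, Paris, Rabat → queue [Lima, Milan, Quito, Lagos, Kyoto, Paris, Rabat]
Visit Lima → queue [Milan, Quito, Lagos, Kyoto, Paris, Rabat]
Visit Milan; enqueue Kigali, Perth → queue [Quito, Lagos, Kyoto, Paris, Rabat, Kigali, Perth]
Visit Quito; enqueue Cairo → queue [Lagos, Kyoto, Paris, Rabat, Kigali, Perth, Cairo]
Visit Lagos; enqueue Bern → queue [Kyoto, Paris, Rabat, Kigali, Perth, Cairo, Bern]
Visit Kyoto → queue [Paris, Rabat, Kigali, Perth, Cairo, Bern]
Visit Paris → queue [Rabat, Kigali, Perth, Cairo, Bern]
Visit Rabat → queue [Kigali, Perth, Cairo, Bern]
Visit Kigali; enqueue Tokyo → queue [Perth, Cairo, Bern, Tokyo]
Visit Perth → queue [Cairo, Bern, Tokyo]
Visit Cairo → queue [Bern, Tokyo]
Visit Bern → queue [Tokyo]
Visit Tokyo → queue []

Delhi → Dubai → Hanoi → Vilnius → Lima → Milan → Quito → Lagos → Kyoto → Paris → Rabat → Kigali → Perth → Cairo → Bern → Tokyo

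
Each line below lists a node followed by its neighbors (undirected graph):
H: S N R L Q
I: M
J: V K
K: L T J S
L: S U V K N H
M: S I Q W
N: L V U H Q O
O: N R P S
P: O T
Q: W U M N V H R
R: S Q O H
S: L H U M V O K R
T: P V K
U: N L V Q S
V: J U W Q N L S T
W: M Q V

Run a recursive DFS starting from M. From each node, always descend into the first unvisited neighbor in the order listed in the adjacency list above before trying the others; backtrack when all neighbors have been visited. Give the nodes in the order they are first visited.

M S L U N V J K T P O R Q W H I

Visit M
M → S
S → L
L → U
U → N
N → V
V → J
J → K
K → T
T → P
P → O
O → R
R → Q
Q → W
Q → H
M → I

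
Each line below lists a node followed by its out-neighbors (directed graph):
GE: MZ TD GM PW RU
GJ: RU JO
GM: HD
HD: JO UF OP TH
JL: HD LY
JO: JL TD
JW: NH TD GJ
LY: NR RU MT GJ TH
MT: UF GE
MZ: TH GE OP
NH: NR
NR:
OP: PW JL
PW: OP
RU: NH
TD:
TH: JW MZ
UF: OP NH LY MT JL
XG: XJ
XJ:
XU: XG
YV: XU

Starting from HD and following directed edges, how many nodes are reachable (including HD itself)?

18

BFS from HD visits: HD, JO, OP, TH, UF, JL, TD, PW, JW, MZ, LY, MT, NH, GJ, GE, NR, RU, GM
Reachable nodes: 18 of 22 total.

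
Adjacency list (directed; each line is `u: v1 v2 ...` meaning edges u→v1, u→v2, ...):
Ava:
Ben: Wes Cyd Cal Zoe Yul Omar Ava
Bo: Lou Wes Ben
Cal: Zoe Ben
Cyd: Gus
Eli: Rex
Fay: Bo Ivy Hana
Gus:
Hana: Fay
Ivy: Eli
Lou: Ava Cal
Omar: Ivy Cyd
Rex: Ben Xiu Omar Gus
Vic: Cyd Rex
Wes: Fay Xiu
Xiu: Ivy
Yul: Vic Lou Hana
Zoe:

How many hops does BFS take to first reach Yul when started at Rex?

2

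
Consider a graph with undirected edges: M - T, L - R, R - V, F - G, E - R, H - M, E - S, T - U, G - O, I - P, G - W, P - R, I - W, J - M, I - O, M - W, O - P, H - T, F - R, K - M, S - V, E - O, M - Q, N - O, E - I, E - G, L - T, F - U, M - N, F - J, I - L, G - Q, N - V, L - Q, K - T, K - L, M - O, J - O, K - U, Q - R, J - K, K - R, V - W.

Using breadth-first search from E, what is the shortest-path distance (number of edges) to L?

Level 0: E
Level 1: G, I, O, R, S
Level 2: F, J, K, L, M, N, P, Q, V, W
Level 3: H, T, U
L first appears at level 2.

2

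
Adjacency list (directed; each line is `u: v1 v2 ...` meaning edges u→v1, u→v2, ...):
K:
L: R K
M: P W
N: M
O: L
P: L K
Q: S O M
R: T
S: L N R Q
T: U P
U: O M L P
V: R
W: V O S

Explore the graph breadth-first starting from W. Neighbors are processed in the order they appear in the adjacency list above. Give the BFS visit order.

W V O S R L N Q T K M U P

Visit W; enqueue V, O, S → queue [V, O, S]
Visit V; enqueue R → queue [O, S, R]
Visit O; enqueue L → queue [S, R, L]
Visit S; enqueue N, Q → queue [R, L, N, Q]
Visit R; enqueue T → queue [L, N, Q, T]
Visit L; enqueue K → queue [N, Q, T, K]
Visit N; enqueue M → queue [Q, T, K, M]
Visit Q → queue [T, K, M]
Visit T; enqueue U, P → queue [K, M, U, P]
Visit K → queue [M, U, P]
Visit M → queue [U, P]
Visit U → queue [P]
Visit P → queue []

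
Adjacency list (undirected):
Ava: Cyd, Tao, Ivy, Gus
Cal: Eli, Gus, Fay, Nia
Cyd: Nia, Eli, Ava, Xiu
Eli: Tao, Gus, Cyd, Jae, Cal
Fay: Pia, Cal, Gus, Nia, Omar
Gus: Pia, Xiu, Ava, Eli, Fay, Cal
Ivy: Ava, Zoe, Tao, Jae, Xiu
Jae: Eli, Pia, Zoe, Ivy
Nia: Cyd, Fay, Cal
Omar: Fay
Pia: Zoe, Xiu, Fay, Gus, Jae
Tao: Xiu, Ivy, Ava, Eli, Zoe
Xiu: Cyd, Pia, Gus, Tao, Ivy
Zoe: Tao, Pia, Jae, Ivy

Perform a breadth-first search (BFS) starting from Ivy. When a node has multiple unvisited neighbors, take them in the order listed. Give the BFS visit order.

Visit Ivy; enqueue Ava, Zoe, Tao, Jae, Xiu → queue [Ava, Zoe, Tao, Jae, Xiu]
Visit Ava; enqueue Cyd, Gus → queue [Zoe, Tao, Jae, Xiu, Cyd, Gus]
Visit Zoe; enqueue Pia → queue [Tao, Jae, Xiu, Cyd, Gus, Pia]
Visit Tao; enqueue Eli → queue [Jae, Xiu, Cyd, Gus, Pia, Eli]
Visit Jae → queue [Xiu, Cyd, Gus, Pia, Eli]
Visit Xiu → queue [Cyd, Gus, Pia, Eli]
Visit Cyd; enqueue Nia → queue [Gus, Pia, Eli, Nia]
Visit Gus; enqueue Fay, Cal → queue [Pia, Eli, Nia, Fay, Cal]
Visit Pia → queue [Eli, Nia, Fay, Cal]
Visit Eli → queue [Nia, Fay, Cal]
Visit Nia → queue [Fay, Cal]
Visit Fay; enqueue Omar → queue [Cal, Omar]
Visit Cal → queue [Omar]
Visit Omar → queue []

Ivy Ava Zoe Tao Jae Xiu Cyd Gus Pia Eli Nia Fay Cal Omar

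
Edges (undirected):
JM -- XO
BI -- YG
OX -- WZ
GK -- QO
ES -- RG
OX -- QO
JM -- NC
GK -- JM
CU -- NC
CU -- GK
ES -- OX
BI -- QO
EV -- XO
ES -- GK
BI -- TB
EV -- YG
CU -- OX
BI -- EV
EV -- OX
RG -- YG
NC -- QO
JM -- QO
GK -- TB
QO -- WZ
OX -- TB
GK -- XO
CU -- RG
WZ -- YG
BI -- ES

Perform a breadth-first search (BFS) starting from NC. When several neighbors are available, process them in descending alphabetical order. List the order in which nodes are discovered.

NC -> QO -> JM -> CU -> WZ -> OX -> GK -> BI -> XO -> RG -> YG -> TB -> EV -> ES

Visit NC; enqueue QO, JM, CU → queue [QO, JM, CU]
Visit QO; enqueue WZ, OX, GK, BI → queue [JM, CU, WZ, OX, GK, BI]
Visit JM; enqueue XO → queue [CU, WZ, OX, GK, BI, XO]
Visit CU; enqueue RG → queue [WZ, OX, GK, BI, XO, RG]
Visit WZ; enqueue YG → queue [OX, GK, BI, XO, RG, YG]
Visit OX; enqueue TB, EV, ES → queue [GK, BI, XO, RG, YG, TB, EV, ES]
Visit GK → queue [BI, XO, RG, YG, TB, EV, ES]
Visit BI → queue [XO, RG, YG, TB, EV, ES]
Visit XO → queue [RG, YG, TB, EV, ES]
Visit RG → queue [YG, TB, EV, ES]
Visit YG → queue [TB, EV, ES]
Visit TB → queue [EV, ES]
Visit EV → queue [ES]
Visit ES → queue []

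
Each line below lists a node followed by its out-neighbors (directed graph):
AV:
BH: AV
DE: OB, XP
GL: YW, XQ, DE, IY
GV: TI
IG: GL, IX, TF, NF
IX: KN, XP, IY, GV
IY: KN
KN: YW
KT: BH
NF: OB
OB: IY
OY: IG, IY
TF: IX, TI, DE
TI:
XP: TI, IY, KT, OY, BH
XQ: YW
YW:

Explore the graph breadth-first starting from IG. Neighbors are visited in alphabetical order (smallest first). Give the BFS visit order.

IG -> GL -> IX -> NF -> TF -> DE -> IY -> XQ -> YW -> GV -> KN -> XP -> OB -> TI -> BH -> KT -> OY -> AV

Visit IG; enqueue GL, IX, NF, TF → queue [GL, IX, NF, TF]
Visit GL; enqueue DE, IY, XQ, YW → queue [IX, NF, TF, DE, IY, XQ, YW]
Visit IX; enqueue GV, KN, XP → queue [NF, TF, DE, IY, XQ, YW, GV, KN, XP]
Visit NF; enqueue OB → queue [TF, DE, IY, XQ, YW, GV, KN, XP, OB]
Visit TF; enqueue TI → queue [DE, IY, XQ, YW, GV, KN, XP, OB, TI]
Visit DE → queue [IY, XQ, YW, GV, KN, XP, OB, TI]
Visit IY → queue [XQ, YW, GV, KN, XP, OB, TI]
Visit XQ → queue [YW, GV, KN, XP, OB, TI]
Visit YW → queue [GV, KN, XP, OB, TI]
Visit GV → queue [KN, XP, OB, TI]
Visit KN → queue [XP, OB, TI]
Visit XP; enqueue BH, KT, OY → queue [OB, TI, BH, KT, OY]
Visit OB → queue [TI, BH, KT, OY]
Visit TI → queue [BH, KT, OY]
Visit BH; enqueue AV → queue [KT, OY, AV]
Visit KT → queue [OY, AV]
Visit OY → queue [AV]
Visit AV → queue []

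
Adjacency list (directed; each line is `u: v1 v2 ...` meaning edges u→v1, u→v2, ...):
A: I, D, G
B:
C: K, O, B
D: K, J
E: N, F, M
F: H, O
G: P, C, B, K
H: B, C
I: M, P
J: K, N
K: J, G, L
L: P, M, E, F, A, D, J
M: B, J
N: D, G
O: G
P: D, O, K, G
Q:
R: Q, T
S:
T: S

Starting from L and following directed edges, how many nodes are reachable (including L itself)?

16

BFS from L visits: L, P, M, J, F, E, D, A, O, K, G, B, N, H, I, C
Reachable nodes: 16 of 20 total.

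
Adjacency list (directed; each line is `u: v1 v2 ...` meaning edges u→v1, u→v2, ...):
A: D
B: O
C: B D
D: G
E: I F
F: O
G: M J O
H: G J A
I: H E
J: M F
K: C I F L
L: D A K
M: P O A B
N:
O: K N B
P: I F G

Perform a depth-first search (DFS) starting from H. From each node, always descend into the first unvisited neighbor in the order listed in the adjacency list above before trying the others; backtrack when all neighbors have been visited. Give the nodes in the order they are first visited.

Visit H
H → G
G → M
M → P
P → I
I → E
E → F
F → O
O → K
K → C
C → B
C → D
K → L
L → A
O → N
G → J

H G M P I E F O K C B D L A N J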